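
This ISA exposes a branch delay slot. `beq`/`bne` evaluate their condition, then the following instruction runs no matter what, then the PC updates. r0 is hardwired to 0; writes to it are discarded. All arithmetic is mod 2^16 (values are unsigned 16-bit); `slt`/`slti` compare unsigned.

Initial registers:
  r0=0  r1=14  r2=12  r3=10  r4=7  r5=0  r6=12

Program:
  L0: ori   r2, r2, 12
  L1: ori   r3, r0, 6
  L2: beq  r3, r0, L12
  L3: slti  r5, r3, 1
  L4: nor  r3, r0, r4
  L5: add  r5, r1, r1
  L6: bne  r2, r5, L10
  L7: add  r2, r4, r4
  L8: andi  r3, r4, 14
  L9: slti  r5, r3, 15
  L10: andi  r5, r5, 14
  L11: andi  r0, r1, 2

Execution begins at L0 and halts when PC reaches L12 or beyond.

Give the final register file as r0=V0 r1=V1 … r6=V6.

  step pc=0: ori   r2, r2, 12  regs=(0,14,12,10,7,0,12)
  step pc=1: ori   r3, r0, 6  regs=(0,14,12,6,7,0,12)
  step pc=2: beq  r3, r0, L12  cond=F  regs=(0,14,12,6,7,0,12)
  step pc=3: slti  r5, r3, 1  regs=(0,14,12,6,7,0,12)
  step pc=4: nor  r3, r0, r4  regs=(0,14,12,65528,7,0,12)
  step pc=5: add  r5, r1, r1  regs=(0,14,12,65528,7,28,12)
  step pc=6: bne  r2, r5, L10  cond=T  regs=(0,14,12,65528,7,28,12)
  step pc=7: add  r2, r4, r4  regs=(0,14,14,65528,7,28,12)
  step pc=10: andi  r5, r5, 14  regs=(0,14,14,65528,7,12,12)
  step pc=11: andi  r0, r1, 2  regs=(0,14,14,65528,7,12,12)

r0=0 r1=14 r2=14 r3=65528 r4=7 r5=12 r6=12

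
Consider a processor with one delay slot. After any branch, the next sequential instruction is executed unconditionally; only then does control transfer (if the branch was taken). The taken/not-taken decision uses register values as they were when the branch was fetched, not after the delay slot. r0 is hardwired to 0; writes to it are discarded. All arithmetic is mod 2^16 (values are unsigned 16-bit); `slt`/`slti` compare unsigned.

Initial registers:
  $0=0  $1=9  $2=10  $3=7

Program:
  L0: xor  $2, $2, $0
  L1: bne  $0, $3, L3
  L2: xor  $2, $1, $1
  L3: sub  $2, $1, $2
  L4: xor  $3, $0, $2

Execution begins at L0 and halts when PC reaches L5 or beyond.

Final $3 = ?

9

PC=0  xor  $2, $2, $0        | $0=0 $1=9 $2=10 $3=7
PC=1  bne  $0, $3, L3        | $0=0 $1=9 $2=10 $3=7  [TAKEN]
PC=2  xor  $2, $1, $1        | $0=0 $1=9 $2=0 $3=7
PC=3  sub  $2, $1, $2        | $0=0 $1=9 $2=9 $3=7
PC=4  xor  $3, $0, $2        | $0=0 $1=9 $2=9 $3=9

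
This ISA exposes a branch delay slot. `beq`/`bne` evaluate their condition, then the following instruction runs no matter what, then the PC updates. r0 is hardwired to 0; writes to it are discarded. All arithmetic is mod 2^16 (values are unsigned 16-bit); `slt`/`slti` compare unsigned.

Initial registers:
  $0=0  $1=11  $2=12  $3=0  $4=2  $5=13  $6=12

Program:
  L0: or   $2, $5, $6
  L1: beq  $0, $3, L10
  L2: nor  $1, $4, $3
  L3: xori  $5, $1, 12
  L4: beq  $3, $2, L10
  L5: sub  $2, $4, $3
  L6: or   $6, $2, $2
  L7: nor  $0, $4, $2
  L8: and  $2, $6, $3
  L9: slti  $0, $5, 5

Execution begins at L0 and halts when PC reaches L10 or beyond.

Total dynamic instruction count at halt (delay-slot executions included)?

  step pc=0: or   $2, $5, $6  regs=(0,11,13,0,2,13,12)
  step pc=1: beq  $0, $3, L10  cond=T  regs=(0,11,13,0,2,13,12)
  step pc=2: nor  $1, $4, $3  regs=(0,65533,13,0,2,13,12)

3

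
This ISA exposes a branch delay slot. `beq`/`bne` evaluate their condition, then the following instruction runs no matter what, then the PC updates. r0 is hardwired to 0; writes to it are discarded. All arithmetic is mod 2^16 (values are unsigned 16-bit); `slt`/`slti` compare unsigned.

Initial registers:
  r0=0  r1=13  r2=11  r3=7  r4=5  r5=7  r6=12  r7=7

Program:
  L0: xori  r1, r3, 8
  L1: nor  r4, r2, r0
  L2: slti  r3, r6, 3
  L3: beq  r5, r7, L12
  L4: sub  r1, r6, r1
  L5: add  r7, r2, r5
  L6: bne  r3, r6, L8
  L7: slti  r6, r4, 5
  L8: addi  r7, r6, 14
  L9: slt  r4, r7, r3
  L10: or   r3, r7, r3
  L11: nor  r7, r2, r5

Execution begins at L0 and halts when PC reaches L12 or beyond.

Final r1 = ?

65533

#0 xori  r1, r3, 8 ; 0/15/11/7/5/7/12/7
#1 nor  r4, r2, r0 ; 0/15/11/7/65524/7/12/7
#2 slti  r3, r6, 3 ; 0/15/11/0/65524/7/12/7
#3 beq  r5, r7, L12 ; 0/15/11/0/65524/7/12/7 ; →target
#4 sub  r1, r6, r1 ; 0/65533/11/0/65524/7/12/7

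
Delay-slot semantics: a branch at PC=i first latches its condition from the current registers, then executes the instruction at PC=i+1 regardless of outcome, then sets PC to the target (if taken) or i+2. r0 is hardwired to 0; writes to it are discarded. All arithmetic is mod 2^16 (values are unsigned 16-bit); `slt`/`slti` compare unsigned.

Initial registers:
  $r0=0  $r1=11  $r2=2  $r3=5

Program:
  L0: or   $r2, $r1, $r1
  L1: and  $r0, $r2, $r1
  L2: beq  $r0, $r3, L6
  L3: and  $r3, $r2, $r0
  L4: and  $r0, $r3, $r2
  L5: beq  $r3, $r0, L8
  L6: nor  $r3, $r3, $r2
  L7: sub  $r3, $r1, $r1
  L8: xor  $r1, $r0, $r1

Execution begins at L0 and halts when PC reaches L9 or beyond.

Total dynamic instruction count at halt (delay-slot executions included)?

PC=0  or   $r2, $r1, $r1     | $r0=0 $r1=11 $r2=11 $r3=5
PC=1  and  $r0, $r2, $r1     | $r0=0 $r1=11 $r2=11 $r3=5
PC=2  beq  $r0, $r3, L6      | $r0=0 $r1=11 $r2=11 $r3=5  [not taken]
PC=3  and  $r3, $r2, $r0     | $r0=0 $r1=11 $r2=11 $r3=0
PC=4  and  $r0, $r3, $r2     | $r0=0 $r1=11 $r2=11 $r3=0
PC=5  beq  $r3, $r0, L8      | $r0=0 $r1=11 $r2=11 $r3=0  [TAKEN]
PC=6  nor  $r3, $r3, $r2     | $r0=0 $r1=11 $r2=11 $r3=65524
PC=8  xor  $r1, $r0, $r1     | $r0=0 $r1=11 $r2=11 $r3=65524

8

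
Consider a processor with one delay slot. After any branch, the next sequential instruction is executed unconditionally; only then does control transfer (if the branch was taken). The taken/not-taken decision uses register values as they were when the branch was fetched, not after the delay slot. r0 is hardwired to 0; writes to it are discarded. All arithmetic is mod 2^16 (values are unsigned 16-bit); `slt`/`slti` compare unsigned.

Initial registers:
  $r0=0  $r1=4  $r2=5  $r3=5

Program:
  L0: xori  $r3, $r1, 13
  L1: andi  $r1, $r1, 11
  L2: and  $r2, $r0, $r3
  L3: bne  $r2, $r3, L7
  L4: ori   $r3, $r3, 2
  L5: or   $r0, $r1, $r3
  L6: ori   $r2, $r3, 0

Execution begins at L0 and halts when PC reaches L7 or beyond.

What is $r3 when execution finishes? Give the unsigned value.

11

  step pc=0: xori  $r3, $r1, 13  regs=(0,4,5,9)
  step pc=1: andi  $r1, $r1, 11  regs=(0,0,5,9)
  step pc=2: and  $r2, $r0, $r3  regs=(0,0,0,9)
  step pc=3: bne  $r2, $r3, L7  cond=T  regs=(0,0,0,9)
  step pc=4: ori   $r3, $r3, 2  regs=(0,0,0,11)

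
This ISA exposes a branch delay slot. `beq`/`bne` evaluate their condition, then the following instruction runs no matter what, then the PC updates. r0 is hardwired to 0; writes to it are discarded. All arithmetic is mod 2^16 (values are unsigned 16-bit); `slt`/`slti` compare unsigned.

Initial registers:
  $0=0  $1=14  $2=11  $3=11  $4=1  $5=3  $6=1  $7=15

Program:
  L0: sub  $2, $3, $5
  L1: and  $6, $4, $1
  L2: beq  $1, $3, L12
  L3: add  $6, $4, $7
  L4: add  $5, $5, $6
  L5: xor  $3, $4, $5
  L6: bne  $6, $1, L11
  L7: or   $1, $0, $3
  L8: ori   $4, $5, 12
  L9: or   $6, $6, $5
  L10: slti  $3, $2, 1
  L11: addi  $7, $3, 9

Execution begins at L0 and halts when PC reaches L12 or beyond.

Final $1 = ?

18

PC=0  sub  $2, $3, $5        | $0=0 $1=14 $2=8 $3=11 $4=1 $5=3 $6=1 $7=15
PC=1  and  $6, $4, $1        | $0=0 $1=14 $2=8 $3=11 $4=1 $5=3 $6=0 $7=15
PC=2  beq  $1, $3, L12       | $0=0 $1=14 $2=8 $3=11 $4=1 $5=3 $6=0 $7=15  [not taken]
PC=3  add  $6, $4, $7        | $0=0 $1=14 $2=8 $3=11 $4=1 $5=3 $6=16 $7=15
PC=4  add  $5, $5, $6        | $0=0 $1=14 $2=8 $3=11 $4=1 $5=19 $6=16 $7=15
PC=5  xor  $3, $4, $5        | $0=0 $1=14 $2=8 $3=18 $4=1 $5=19 $6=16 $7=15
PC=6  bne  $6, $1, L11       | $0=0 $1=14 $2=8 $3=18 $4=1 $5=19 $6=16 $7=15  [TAKEN]
PC=7  or   $1, $0, $3        | $0=0 $1=18 $2=8 $3=18 $4=1 $5=19 $6=16 $7=15
PC=11 addi  $7, $3, 9        | $0=0 $1=18 $2=8 $3=18 $4=1 $5=19 $6=16 $7=27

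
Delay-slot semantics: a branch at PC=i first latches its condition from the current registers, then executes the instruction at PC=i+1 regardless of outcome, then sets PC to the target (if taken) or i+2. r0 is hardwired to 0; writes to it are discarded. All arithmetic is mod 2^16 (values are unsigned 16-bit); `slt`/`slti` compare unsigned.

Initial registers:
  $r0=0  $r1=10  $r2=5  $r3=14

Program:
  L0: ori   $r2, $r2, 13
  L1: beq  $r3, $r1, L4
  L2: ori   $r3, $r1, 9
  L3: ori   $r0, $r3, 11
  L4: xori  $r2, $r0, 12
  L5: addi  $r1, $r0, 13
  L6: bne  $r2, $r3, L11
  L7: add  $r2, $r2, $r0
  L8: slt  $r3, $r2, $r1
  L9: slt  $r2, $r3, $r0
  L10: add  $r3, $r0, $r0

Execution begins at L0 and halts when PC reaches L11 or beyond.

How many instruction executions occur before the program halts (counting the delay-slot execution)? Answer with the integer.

#0 ori   $r2, $r2, 13 ; 0/10/13/14
#1 beq  $r3, $r1, L4 ; 0/10/13/14 ; →fallthru
#2 ori   $r3, $r1, 9 ; 0/10/13/11
#3 ori   $r0, $r3, 11 ; 0/10/13/11
#4 xori  $r2, $r0, 12 ; 0/10/12/11
#5 addi  $r1, $r0, 13 ; 0/13/12/11
#6 bne  $r2, $r3, L11 ; 0/13/12/11 ; →target
#7 add  $r2, $r2, $r0 ; 0/13/12/11

8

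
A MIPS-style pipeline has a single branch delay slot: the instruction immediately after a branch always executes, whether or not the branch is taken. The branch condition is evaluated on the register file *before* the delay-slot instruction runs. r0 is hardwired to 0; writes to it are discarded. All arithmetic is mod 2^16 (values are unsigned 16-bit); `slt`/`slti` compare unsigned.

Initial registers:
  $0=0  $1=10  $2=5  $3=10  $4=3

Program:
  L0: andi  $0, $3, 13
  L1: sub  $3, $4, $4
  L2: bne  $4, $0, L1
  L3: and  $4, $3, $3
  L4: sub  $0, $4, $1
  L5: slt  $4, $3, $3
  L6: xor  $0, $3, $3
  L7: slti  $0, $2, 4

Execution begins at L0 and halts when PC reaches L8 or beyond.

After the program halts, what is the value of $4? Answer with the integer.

#0 andi  $0, $3, 13 ; 0/10/5/10/3
#1 sub  $3, $4, $4 ; 0/10/5/0/3
#2 bne  $4, $0, L1 ; 0/10/5/0/3 ; →target
#3 and  $4, $3, $3 ; 0/10/5/0/0
#1 sub  $3, $4, $4 ; 0/10/5/0/0
#2 bne  $4, $0, L1 ; 0/10/5/0/0 ; →fallthru
#3 and  $4, $3, $3 ; 0/10/5/0/0
#4 sub  $0, $4, $1 ; 0/10/5/0/0
#5 slt  $4, $3, $3 ; 0/10/5/0/0
#6 xor  $0, $3, $3 ; 0/10/5/0/0
#7 slti  $0, $2, 4 ; 0/10/5/0/0

0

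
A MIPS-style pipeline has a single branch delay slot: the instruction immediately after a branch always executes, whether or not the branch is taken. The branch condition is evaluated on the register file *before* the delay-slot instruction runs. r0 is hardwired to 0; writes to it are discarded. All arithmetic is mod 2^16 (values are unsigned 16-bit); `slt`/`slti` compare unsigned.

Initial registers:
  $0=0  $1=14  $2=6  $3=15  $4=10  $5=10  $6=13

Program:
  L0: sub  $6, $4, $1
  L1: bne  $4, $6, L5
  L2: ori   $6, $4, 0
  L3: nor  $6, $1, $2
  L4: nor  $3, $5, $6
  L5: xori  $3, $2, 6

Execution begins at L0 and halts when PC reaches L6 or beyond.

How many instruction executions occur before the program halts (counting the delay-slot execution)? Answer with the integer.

#0 sub  $6, $4, $1 ; 0/14/6/15/10/10/65532
#1 bne  $4, $6, L5 ; 0/14/6/15/10/10/65532 ; →target
#2 ori   $6, $4, 0 ; 0/14/6/15/10/10/10
#5 xori  $3, $2, 6 ; 0/14/6/0/10/10/10

4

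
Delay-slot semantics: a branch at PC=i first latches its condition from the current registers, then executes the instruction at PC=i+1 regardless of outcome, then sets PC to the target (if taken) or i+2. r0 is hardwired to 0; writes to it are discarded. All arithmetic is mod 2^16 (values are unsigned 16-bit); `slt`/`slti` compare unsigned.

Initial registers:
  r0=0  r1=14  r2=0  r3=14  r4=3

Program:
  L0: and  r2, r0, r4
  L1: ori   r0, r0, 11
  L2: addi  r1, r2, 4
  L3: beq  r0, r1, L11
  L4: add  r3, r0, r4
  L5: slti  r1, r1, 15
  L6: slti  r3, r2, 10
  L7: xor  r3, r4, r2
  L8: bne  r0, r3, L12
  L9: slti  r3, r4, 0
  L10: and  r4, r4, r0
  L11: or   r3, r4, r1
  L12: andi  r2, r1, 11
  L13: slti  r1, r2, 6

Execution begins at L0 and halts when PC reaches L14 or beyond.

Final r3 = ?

0

[0] and  r2, r0, r4  →  {r0:0, r1:14, r2:0, r3:14, r4:3}
[1] ori   r0, r0, 11  →  {r0:0, r1:14, r2:0, r3:14, r4:3}
[2] addi  r1, r2, 4  →  {r0:0, r1:4, r2:0, r3:14, r4:3}
[3] beq  r0, r1, L11  →  {r0:0, r1:4, r2:0, r3:14, r4:3}  ⟨branch fallthrough⟩
[4] add  r3, r0, r4  →  {r0:0, r1:4, r2:0, r3:3, r4:3}
[5] slti  r1, r1, 15  →  {r0:0, r1:1, r2:0, r3:3, r4:3}
[6] slti  r3, r2, 10  →  {r0:0, r1:1, r2:0, r3:1, r4:3}
[7] xor  r3, r4, r2  →  {r0:0, r1:1, r2:0, r3:3, r4:3}
[8] bne  r0, r3, L12  →  {r0:0, r1:1, r2:0, r3:3, r4:3}  ⟨branch taken⟩
[9] slti  r3, r4, 0  →  {r0:0, r1:1, r2:0, r3:0, r4:3}
[12] andi  r2, r1, 11  →  {r0:0, r1:1, r2:1, r3:0, r4:3}
[13] slti  r1, r2, 6  →  {r0:0, r1:1, r2:1, r3:0, r4:3}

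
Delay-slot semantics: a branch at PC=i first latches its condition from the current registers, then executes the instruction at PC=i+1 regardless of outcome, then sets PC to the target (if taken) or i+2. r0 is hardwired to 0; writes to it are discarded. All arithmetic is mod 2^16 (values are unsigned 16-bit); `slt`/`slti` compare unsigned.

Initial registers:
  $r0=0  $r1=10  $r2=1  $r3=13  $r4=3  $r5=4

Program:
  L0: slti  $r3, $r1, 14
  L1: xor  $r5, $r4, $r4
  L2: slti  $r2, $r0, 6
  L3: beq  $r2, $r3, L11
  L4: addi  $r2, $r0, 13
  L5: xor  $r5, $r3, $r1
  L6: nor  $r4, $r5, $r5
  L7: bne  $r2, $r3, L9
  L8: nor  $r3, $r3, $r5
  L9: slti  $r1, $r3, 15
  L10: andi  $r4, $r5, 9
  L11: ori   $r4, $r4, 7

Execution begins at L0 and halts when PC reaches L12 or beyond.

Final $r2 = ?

13

  step pc=0: slti  $r3, $r1, 14  regs=(0,10,1,1,3,4)
  step pc=1: xor  $r5, $r4, $r4  regs=(0,10,1,1,3,0)
  step pc=2: slti  $r2, $r0, 6  regs=(0,10,1,1,3,0)
  step pc=3: beq  $r2, $r3, L11  cond=T  regs=(0,10,1,1,3,0)
  step pc=4: addi  $r2, $r0, 13  regs=(0,10,13,1,3,0)
  step pc=11: ori   $r4, $r4, 7  regs=(0,10,13,1,7,0)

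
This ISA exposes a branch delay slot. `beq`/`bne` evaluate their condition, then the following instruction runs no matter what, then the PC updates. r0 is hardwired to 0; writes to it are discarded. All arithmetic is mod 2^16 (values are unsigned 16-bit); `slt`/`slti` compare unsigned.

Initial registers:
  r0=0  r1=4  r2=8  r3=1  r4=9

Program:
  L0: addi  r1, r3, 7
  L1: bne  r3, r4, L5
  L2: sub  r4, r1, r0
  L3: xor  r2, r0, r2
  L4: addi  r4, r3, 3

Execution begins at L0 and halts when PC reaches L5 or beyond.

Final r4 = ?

PC=0  addi  r1, r3, 7        | r0=0 r1=8 r2=8 r3=1 r4=9
PC=1  bne  r3, r4, L5        | r0=0 r1=8 r2=8 r3=1 r4=9  [TAKEN]
PC=2  sub  r4, r1, r0        | r0=0 r1=8 r2=8 r3=1 r4=8

8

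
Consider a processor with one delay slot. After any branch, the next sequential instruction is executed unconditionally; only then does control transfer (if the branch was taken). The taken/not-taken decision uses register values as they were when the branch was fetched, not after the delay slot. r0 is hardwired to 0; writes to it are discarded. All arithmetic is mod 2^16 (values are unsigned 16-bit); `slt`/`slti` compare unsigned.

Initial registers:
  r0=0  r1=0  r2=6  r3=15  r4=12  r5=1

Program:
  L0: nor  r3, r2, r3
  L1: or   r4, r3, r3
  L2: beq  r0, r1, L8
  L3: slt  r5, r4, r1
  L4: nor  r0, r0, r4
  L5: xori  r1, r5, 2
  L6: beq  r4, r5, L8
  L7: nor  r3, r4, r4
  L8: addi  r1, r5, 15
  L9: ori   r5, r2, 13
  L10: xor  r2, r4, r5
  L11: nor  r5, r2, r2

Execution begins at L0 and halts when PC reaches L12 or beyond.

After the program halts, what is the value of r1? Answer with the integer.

#0 nor  r3, r2, r3 ; 0/0/6/65520/12/1
#1 or   r4, r3, r3 ; 0/0/6/65520/65520/1
#2 beq  r0, r1, L8 ; 0/0/6/65520/65520/1 ; →target
#3 slt  r5, r4, r1 ; 0/0/6/65520/65520/0
#8 addi  r1, r5, 15 ; 0/15/6/65520/65520/0
#9 ori   r5, r2, 13 ; 0/15/6/65520/65520/15
#10 xor  r2, r4, r5 ; 0/15/65535/65520/65520/15
#11 nor  r5, r2, r2 ; 0/15/65535/65520/65520/0

15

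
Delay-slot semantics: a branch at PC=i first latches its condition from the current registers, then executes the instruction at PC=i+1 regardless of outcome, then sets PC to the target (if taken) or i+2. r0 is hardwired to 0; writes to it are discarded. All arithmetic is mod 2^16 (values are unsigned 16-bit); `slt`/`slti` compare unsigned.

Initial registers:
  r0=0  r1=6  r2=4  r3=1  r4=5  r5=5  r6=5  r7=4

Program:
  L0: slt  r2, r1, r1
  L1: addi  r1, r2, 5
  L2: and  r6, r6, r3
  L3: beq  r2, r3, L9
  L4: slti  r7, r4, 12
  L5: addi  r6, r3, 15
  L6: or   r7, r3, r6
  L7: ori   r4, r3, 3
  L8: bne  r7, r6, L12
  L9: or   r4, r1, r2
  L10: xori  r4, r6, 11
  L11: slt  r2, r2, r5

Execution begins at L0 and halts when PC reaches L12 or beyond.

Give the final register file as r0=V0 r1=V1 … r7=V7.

#0 slt  r2, r1, r1 ; 0/6/0/1/5/5/5/4
#1 addi  r1, r2, 5 ; 0/5/0/1/5/5/5/4
#2 and  r6, r6, r3 ; 0/5/0/1/5/5/1/4
#3 beq  r2, r3, L9 ; 0/5/0/1/5/5/1/4 ; →fallthru
#4 slti  r7, r4, 12 ; 0/5/0/1/5/5/1/1
#5 addi  r6, r3, 15 ; 0/5/0/1/5/5/16/1
#6 or   r7, r3, r6 ; 0/5/0/1/5/5/16/17
#7 ori   r4, r3, 3 ; 0/5/0/1/3/5/16/17
#8 bne  r7, r6, L12 ; 0/5/0/1/3/5/16/17 ; →target
#9 or   r4, r1, r2 ; 0/5/0/1/5/5/16/17

r0=0 r1=5 r2=0 r3=1 r4=5 r5=5 r6=16 r7=17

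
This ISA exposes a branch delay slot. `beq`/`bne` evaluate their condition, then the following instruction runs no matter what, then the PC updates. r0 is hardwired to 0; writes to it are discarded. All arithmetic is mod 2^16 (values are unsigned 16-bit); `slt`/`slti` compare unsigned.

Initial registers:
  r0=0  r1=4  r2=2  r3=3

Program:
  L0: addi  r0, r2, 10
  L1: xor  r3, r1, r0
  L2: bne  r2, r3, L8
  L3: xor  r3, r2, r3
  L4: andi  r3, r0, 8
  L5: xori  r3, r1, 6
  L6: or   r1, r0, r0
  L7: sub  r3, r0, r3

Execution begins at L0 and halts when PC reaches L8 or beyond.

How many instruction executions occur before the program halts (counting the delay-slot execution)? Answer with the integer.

#0 addi  r0, r2, 10 ; 0/4/2/3
#1 xor  r3, r1, r0 ; 0/4/2/4
#2 bne  r2, r3, L8 ; 0/4/2/4 ; →target
#3 xor  r3, r2, r3 ; 0/4/2/6

4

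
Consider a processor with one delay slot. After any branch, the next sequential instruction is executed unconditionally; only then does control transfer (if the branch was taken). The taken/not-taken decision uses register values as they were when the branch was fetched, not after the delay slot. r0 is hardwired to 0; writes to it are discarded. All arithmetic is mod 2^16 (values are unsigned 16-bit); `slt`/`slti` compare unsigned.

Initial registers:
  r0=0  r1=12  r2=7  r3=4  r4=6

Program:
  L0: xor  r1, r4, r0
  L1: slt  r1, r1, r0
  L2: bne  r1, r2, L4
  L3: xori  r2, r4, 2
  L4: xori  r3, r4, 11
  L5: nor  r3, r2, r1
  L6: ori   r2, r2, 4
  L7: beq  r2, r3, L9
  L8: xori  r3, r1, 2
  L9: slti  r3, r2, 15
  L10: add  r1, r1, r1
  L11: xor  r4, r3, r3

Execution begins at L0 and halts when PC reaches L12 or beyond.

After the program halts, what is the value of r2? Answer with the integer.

4

[0] xor  r1, r4, r0  →  {r0:0, r1:6, r2:7, r3:4, r4:6}
[1] slt  r1, r1, r0  →  {r0:0, r1:0, r2:7, r3:4, r4:6}
[2] bne  r1, r2, L4  →  {r0:0, r1:0, r2:7, r3:4, r4:6}  ⟨branch taken⟩
[3] xori  r2, r4, 2  →  {r0:0, r1:0, r2:4, r3:4, r4:6}
[4] xori  r3, r4, 11  →  {r0:0, r1:0, r2:4, r3:13, r4:6}
[5] nor  r3, r2, r1  →  {r0:0, r1:0, r2:4, r3:65531, r4:6}
[6] ori   r2, r2, 4  →  {r0:0, r1:0, r2:4, r3:65531, r4:6}
[7] beq  r2, r3, L9  →  {r0:0, r1:0, r2:4, r3:65531, r4:6}  ⟨branch fallthrough⟩
[8] xori  r3, r1, 2  →  {r0:0, r1:0, r2:4, r3:2, r4:6}
[9] slti  r3, r2, 15  →  {r0:0, r1:0, r2:4, r3:1, r4:6}
[10] add  r1, r1, r1  →  {r0:0, r1:0, r2:4, r3:1, r4:6}
[11] xor  r4, r3, r3  →  {r0:0, r1:0, r2:4, r3:1, r4:0}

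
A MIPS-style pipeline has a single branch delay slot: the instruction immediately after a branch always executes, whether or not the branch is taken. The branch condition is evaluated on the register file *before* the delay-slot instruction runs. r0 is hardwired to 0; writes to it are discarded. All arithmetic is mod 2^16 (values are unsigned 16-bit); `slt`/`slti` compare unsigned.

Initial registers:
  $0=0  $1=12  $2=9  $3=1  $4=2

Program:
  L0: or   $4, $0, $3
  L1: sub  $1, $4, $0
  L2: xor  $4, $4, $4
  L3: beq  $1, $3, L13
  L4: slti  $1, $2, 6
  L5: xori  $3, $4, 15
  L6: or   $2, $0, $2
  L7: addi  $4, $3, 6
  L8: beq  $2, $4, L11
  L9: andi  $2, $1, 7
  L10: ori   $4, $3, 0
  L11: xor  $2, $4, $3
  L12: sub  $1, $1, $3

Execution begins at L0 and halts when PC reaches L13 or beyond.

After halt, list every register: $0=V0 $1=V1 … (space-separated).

  step pc=0: or   $4, $0, $3  regs=(0,12,9,1,1)
  step pc=1: sub  $1, $4, $0  regs=(0,1,9,1,1)
  step pc=2: xor  $4, $4, $4  regs=(0,1,9,1,0)
  step pc=3: beq  $1, $3, L13  cond=T  regs=(0,1,9,1,0)
  step pc=4: slti  $1, $2, 6  regs=(0,0,9,1,0)

$0=0 $1=0 $2=9 $3=1 $4=0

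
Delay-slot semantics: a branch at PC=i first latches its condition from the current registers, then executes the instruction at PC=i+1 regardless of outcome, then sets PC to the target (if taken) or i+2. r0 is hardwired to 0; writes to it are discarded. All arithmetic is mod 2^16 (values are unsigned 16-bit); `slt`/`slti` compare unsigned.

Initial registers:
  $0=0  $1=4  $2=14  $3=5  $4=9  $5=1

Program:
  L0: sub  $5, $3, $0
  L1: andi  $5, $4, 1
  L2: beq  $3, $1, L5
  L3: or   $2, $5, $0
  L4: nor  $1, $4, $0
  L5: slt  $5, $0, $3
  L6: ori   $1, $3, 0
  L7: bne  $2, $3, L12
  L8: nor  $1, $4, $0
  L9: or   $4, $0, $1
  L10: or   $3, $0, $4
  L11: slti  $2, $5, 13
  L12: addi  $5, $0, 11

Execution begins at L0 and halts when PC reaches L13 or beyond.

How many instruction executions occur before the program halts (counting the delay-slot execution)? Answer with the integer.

  step pc=0: sub  $5, $3, $0  regs=(0,4,14,5,9,5)
  step pc=1: andi  $5, $4, 1  regs=(0,4,14,5,9,1)
  step pc=2: beq  $3, $1, L5  cond=F  regs=(0,4,14,5,9,1)
  step pc=3: or   $2, $5, $0  regs=(0,4,1,5,9,1)
  step pc=4: nor  $1, $4, $0  regs=(0,65526,1,5,9,1)
  step pc=5: slt  $5, $0, $3  regs=(0,65526,1,5,9,1)
  step pc=6: ori   $1, $3, 0  regs=(0,5,1,5,9,1)
  step pc=7: bne  $2, $3, L12  cond=T  regs=(0,5,1,5,9,1)
  step pc=8: nor  $1, $4, $0  regs=(0,65526,1,5,9,1)
  step pc=12: addi  $5, $0, 11  regs=(0,65526,1,5,9,11)

10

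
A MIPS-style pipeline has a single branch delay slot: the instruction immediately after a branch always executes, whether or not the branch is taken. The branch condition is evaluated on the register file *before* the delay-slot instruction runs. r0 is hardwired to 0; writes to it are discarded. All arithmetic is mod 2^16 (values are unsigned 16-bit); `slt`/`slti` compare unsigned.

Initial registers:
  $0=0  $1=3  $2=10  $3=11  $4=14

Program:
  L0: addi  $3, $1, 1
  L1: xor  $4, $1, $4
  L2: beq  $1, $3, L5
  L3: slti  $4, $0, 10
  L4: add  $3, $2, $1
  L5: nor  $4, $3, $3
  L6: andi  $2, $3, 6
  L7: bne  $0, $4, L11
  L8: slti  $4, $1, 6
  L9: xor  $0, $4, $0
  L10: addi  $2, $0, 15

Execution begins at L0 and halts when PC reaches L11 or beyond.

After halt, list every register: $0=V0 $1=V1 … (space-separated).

[0] addi  $3, $1, 1  →  {$0:0, $1:3, $2:10, $3:4, $4:14}
[1] xor  $4, $1, $4  →  {$0:0, $1:3, $2:10, $3:4, $4:13}
[2] beq  $1, $3, L5  →  {$0:0, $1:3, $2:10, $3:4, $4:13}  ⟨branch fallthrough⟩
[3] slti  $4, $0, 10  →  {$0:0, $1:3, $2:10, $3:4, $4:1}
[4] add  $3, $2, $1  →  {$0:0, $1:3, $2:10, $3:13, $4:1}
[5] nor  $4, $3, $3  →  {$0:0, $1:3, $2:10, $3:13, $4:65522}
[6] andi  $2, $3, 6  →  {$0:0, $1:3, $2:4, $3:13, $4:65522}
[7] bne  $0, $4, L11  →  {$0:0, $1:3, $2:4, $3:13, $4:65522}  ⟨branch taken⟩
[8] slti  $4, $1, 6  →  {$0:0, $1:3, $2:4, $3:13, $4:1}

$0=0 $1=3 $2=4 $3=13 $4=1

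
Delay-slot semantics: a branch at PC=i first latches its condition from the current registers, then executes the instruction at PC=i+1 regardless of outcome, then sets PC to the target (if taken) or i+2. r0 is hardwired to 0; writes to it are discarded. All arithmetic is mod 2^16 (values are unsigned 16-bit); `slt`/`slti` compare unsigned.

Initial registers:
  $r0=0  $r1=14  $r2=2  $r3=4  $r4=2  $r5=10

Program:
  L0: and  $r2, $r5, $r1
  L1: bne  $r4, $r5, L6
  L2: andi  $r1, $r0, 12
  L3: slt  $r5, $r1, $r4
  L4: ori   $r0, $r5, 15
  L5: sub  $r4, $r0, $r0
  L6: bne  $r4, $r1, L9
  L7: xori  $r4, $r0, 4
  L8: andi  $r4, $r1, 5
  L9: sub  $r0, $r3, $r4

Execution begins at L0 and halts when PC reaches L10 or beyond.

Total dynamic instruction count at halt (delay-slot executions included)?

  step pc=0: and  $r2, $r5, $r1  regs=(0,14,10,4,2,10)
  step pc=1: bne  $r4, $r5, L6  cond=T  regs=(0,14,10,4,2,10)
  step pc=2: andi  $r1, $r0, 12  regs=(0,0,10,4,2,10)
  step pc=6: bne  $r4, $r1, L9  cond=T  regs=(0,0,10,4,2,10)
  step pc=7: xori  $r4, $r0, 4  regs=(0,0,10,4,4,10)
  step pc=9: sub  $r0, $r3, $r4  regs=(0,0,10,4,4,10)

6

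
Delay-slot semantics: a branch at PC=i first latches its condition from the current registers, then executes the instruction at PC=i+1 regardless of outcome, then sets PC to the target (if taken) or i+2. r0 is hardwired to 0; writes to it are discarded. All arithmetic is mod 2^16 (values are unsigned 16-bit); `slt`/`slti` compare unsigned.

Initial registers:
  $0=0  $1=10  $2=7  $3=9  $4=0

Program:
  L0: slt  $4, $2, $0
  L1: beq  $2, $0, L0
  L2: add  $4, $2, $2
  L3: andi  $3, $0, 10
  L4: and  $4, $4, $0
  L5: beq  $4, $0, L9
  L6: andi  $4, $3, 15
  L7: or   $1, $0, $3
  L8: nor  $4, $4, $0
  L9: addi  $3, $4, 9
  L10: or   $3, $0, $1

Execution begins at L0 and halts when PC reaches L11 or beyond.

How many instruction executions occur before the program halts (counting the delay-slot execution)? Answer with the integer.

9

#0 slt  $4, $2, $0 ; 0/10/7/9/0
#1 beq  $2, $0, L0 ; 0/10/7/9/0 ; →fallthru
#2 add  $4, $2, $2 ; 0/10/7/9/14
#3 andi  $3, $0, 10 ; 0/10/7/0/14
#4 and  $4, $4, $0 ; 0/10/7/0/0
#5 beq  $4, $0, L9 ; 0/10/7/0/0 ; →target
#6 andi  $4, $3, 15 ; 0/10/7/0/0
#9 addi  $3, $4, 9 ; 0/10/7/9/0
#10 or   $3, $0, $1 ; 0/10/7/10/0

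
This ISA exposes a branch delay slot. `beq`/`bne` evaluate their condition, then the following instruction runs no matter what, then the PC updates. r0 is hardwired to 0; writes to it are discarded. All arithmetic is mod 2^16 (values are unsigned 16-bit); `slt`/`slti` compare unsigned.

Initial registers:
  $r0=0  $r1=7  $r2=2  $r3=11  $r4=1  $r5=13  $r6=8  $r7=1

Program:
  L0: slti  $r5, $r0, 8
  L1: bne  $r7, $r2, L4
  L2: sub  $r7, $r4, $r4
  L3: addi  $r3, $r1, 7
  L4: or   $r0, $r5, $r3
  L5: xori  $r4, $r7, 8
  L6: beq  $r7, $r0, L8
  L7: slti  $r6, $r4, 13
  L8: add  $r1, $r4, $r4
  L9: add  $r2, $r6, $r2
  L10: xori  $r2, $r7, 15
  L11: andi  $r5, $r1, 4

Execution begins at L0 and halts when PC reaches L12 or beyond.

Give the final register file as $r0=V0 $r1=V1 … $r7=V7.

$r0=0 $r1=16 $r2=15 $r3=11 $r4=8 $r5=0 $r6=1 $r7=0

  step pc=0: slti  $r5, $r0, 8  regs=(0,7,2,11,1,1,8,1)
  step pc=1: bne  $r7, $r2, L4  cond=T  regs=(0,7,2,11,1,1,8,1)
  step pc=2: sub  $r7, $r4, $r4  regs=(0,7,2,11,1,1,8,0)
  step pc=4: or   $r0, $r5, $r3  regs=(0,7,2,11,1,1,8,0)
  step pc=5: xori  $r4, $r7, 8  regs=(0,7,2,11,8,1,8,0)
  step pc=6: beq  $r7, $r0, L8  cond=T  regs=(0,7,2,11,8,1,8,0)
  step pc=7: slti  $r6, $r4, 13  regs=(0,7,2,11,8,1,1,0)
  step pc=8: add  $r1, $r4, $r4  regs=(0,16,2,11,8,1,1,0)
  step pc=9: add  $r2, $r6, $r2  regs=(0,16,3,11,8,1,1,0)
  step pc=10: xori  $r2, $r7, 15  regs=(0,16,15,11,8,1,1,0)
  step pc=11: andi  $r5, $r1, 4  regs=(0,16,15,11,8,0,1,0)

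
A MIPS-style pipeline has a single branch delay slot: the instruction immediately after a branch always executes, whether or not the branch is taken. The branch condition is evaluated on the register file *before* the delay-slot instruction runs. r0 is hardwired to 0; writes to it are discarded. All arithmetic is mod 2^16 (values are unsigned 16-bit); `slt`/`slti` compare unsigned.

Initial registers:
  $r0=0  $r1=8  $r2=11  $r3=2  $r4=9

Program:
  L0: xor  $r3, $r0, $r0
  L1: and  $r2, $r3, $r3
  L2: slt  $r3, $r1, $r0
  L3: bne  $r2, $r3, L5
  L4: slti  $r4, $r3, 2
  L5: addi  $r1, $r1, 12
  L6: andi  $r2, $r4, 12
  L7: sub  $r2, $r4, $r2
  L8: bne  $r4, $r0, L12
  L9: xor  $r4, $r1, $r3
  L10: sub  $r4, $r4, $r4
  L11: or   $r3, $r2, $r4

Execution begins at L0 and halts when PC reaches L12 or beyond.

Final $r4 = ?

PC=0  xor  $r3, $r0, $r0     | $r0=0 $r1=8 $r2=11 $r3=0 $r4=9
PC=1  and  $r2, $r3, $r3     | $r0=0 $r1=8 $r2=0 $r3=0 $r4=9
PC=2  slt  $r3, $r1, $r0     | $r0=0 $r1=8 $r2=0 $r3=0 $r4=9
PC=3  bne  $r2, $r3, L5      | $r0=0 $r1=8 $r2=0 $r3=0 $r4=9  [not taken]
PC=4  slti  $r4, $r3, 2      | $r0=0 $r1=8 $r2=0 $r3=0 $r4=1
PC=5  addi  $r1, $r1, 12     | $r0=0 $r1=20 $r2=0 $r3=0 $r4=1
PC=6  andi  $r2, $r4, 12     | $r0=0 $r1=20 $r2=0 $r3=0 $r4=1
PC=7  sub  $r2, $r4, $r2     | $r0=0 $r1=20 $r2=1 $r3=0 $r4=1
PC=8  bne  $r4, $r0, L12     | $r0=0 $r1=20 $r2=1 $r3=0 $r4=1  [TAKEN]
PC=9  xor  $r4, $r1, $r3     | $r0=0 $r1=20 $r2=1 $r3=0 $r4=20

20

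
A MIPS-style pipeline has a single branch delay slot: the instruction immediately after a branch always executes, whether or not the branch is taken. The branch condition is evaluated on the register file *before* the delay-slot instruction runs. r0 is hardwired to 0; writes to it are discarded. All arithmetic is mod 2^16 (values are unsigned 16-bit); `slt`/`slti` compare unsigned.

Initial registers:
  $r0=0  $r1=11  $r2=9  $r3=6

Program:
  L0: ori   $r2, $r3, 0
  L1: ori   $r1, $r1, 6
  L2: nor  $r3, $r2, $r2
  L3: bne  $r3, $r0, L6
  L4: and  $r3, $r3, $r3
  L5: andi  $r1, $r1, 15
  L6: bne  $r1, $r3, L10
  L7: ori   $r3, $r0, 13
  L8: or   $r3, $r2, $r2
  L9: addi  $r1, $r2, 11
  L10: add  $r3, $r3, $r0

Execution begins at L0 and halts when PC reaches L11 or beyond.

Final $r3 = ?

13

[0] ori   $r2, $r3, 0  →  {$r0:0, $r1:11, $r2:6, $r3:6}
[1] ori   $r1, $r1, 6  →  {$r0:0, $r1:15, $r2:6, $r3:6}
[2] nor  $r3, $r2, $r2  →  {$r0:0, $r1:15, $r2:6, $r3:65529}
[3] bne  $r3, $r0, L6  →  {$r0:0, $r1:15, $r2:6, $r3:65529}  ⟨branch taken⟩
[4] and  $r3, $r3, $r3  →  {$r0:0, $r1:15, $r2:6, $r3:65529}
[6] bne  $r1, $r3, L10  →  {$r0:0, $r1:15, $r2:6, $r3:65529}  ⟨branch taken⟩
[7] ori   $r3, $r0, 13  →  {$r0:0, $r1:15, $r2:6, $r3:13}
[10] add  $r3, $r3, $r0  →  {$r0:0, $r1:15, $r2:6, $r3:13}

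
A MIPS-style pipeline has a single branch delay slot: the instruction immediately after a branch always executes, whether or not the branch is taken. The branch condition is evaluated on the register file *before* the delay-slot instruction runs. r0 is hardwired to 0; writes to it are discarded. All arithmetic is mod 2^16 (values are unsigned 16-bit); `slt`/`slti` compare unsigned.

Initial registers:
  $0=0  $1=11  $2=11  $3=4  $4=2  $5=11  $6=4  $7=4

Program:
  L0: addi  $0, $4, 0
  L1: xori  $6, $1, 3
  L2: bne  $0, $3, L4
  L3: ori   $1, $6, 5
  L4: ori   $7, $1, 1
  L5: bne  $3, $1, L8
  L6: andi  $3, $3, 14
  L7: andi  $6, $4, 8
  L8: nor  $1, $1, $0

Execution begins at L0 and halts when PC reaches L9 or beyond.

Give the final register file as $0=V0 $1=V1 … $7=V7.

[0] addi  $0, $4, 0  →  {$0:0, $1:11, $2:11, $3:4, $4:2, $5:11, $6:4, $7:4}
[1] xori  $6, $1, 3  →  {$0:0, $1:11, $2:11, $3:4, $4:2, $5:11, $6:8, $7:4}
[2] bne  $0, $3, L4  →  {$0:0, $1:11, $2:11, $3:4, $4:2, $5:11, $6:8, $7:4}  ⟨branch taken⟩
[3] ori   $1, $6, 5  →  {$0:0, $1:13, $2:11, $3:4, $4:2, $5:11, $6:8, $7:4}
[4] ori   $7, $1, 1  →  {$0:0, $1:13, $2:11, $3:4, $4:2, $5:11, $6:8, $7:13}
[5] bne  $3, $1, L8  →  {$0:0, $1:13, $2:11, $3:4, $4:2, $5:11, $6:8, $7:13}  ⟨branch taken⟩
[6] andi  $3, $3, 14  →  {$0:0, $1:13, $2:11, $3:4, $4:2, $5:11, $6:8, $7:13}
[8] nor  $1, $1, $0  →  {$0:0, $1:65522, $2:11, $3:4, $4:2, $5:11, $6:8, $7:13}

$0=0 $1=65522 $2=11 $3=4 $4=2 $5=11 $6=8 $7=13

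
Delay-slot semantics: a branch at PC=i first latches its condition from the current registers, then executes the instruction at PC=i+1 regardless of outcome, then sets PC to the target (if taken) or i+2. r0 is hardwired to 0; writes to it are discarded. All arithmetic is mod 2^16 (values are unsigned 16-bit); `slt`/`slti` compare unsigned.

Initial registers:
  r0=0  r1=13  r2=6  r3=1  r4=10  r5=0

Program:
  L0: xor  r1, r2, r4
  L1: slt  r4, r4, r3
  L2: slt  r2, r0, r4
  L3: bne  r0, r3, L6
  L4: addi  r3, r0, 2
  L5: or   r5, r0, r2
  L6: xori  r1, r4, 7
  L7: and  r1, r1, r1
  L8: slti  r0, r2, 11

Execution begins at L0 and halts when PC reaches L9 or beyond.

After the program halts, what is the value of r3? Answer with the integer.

2

#0 xor  r1, r2, r4 ; 0/12/6/1/10/0
#1 slt  r4, r4, r3 ; 0/12/6/1/0/0
#2 slt  r2, r0, r4 ; 0/12/0/1/0/0
#3 bne  r0, r3, L6 ; 0/12/0/1/0/0 ; →target
#4 addi  r3, r0, 2 ; 0/12/0/2/0/0
#6 xori  r1, r4, 7 ; 0/7/0/2/0/0
#7 and  r1, r1, r1 ; 0/7/0/2/0/0
#8 slti  r0, r2, 11 ; 0/7/0/2/0/0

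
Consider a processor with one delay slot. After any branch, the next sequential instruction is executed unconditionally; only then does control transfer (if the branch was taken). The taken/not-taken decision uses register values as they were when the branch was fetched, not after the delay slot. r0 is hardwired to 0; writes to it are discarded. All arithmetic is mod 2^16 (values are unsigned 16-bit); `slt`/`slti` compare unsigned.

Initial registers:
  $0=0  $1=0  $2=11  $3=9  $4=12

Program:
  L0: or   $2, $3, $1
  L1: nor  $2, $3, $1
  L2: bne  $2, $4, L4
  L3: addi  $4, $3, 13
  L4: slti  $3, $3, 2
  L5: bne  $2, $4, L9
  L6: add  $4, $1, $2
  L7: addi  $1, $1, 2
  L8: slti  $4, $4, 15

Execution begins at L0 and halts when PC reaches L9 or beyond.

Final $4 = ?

[0] or   $2, $3, $1  →  {$0:0, $1:0, $2:9, $3:9, $4:12}
[1] nor  $2, $3, $1  →  {$0:0, $1:0, $2:65526, $3:9, $4:12}
[2] bne  $2, $4, L4  →  {$0:0, $1:0, $2:65526, $3:9, $4:12}  ⟨branch taken⟩
[3] addi  $4, $3, 13  →  {$0:0, $1:0, $2:65526, $3:9, $4:22}
[4] slti  $3, $3, 2  →  {$0:0, $1:0, $2:65526, $3:0, $4:22}
[5] bne  $2, $4, L9  →  {$0:0, $1:0, $2:65526, $3:0, $4:22}  ⟨branch taken⟩
[6] add  $4, $1, $2  →  {$0:0, $1:0, $2:65526, $3:0, $4:65526}

65526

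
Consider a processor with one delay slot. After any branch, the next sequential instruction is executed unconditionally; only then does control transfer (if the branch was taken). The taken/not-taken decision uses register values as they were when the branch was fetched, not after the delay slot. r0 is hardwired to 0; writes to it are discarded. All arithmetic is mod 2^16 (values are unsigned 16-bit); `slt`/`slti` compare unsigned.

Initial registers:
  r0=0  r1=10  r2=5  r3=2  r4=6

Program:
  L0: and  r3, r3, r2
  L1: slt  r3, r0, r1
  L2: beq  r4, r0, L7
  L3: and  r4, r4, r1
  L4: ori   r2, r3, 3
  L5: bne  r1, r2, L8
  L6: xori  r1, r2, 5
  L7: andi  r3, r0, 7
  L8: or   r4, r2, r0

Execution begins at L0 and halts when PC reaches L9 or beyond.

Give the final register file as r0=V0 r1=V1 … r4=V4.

r0=0 r1=6 r2=3 r3=1 r4=3

PC=0  and  r3, r3, r2        | r0=0 r1=10 r2=5 r3=0 r4=6
PC=1  slt  r3, r0, r1        | r0=0 r1=10 r2=5 r3=1 r4=6
PC=2  beq  r4, r0, L7        | r0=0 r1=10 r2=5 r3=1 r4=6  [not taken]
PC=3  and  r4, r4, r1        | r0=0 r1=10 r2=5 r3=1 r4=2
PC=4  ori   r2, r3, 3        | r0=0 r1=10 r2=3 r3=1 r4=2
PC=5  bne  r1, r2, L8        | r0=0 r1=10 r2=3 r3=1 r4=2  [TAKEN]
PC=6  xori  r1, r2, 5        | r0=0 r1=6 r2=3 r3=1 r4=2
PC=8  or   r4, r2, r0        | r0=0 r1=6 r2=3 r3=1 r4=3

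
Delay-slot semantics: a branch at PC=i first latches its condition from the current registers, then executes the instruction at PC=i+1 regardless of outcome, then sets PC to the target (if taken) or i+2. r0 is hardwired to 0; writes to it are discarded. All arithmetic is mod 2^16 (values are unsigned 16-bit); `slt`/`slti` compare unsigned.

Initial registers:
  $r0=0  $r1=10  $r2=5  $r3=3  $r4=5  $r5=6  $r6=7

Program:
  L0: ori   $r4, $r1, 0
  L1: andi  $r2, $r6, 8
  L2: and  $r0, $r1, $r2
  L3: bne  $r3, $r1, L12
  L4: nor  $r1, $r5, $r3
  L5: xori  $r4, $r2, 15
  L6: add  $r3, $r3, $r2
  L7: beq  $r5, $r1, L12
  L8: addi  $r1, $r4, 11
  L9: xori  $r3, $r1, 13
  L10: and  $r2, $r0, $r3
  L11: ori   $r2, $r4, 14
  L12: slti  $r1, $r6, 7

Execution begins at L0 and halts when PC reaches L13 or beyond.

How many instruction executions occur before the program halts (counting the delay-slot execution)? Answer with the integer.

6

  step pc=0: ori   $r4, $r1, 0  regs=(0,10,5,3,10,6,7)
  step pc=1: andi  $r2, $r6, 8  regs=(0,10,0,3,10,6,7)
  step pc=2: and  $r0, $r1, $r2  regs=(0,10,0,3,10,6,7)
  step pc=3: bne  $r3, $r1, L12  cond=T  regs=(0,10,0,3,10,6,7)
  step pc=4: nor  $r1, $r5, $r3  regs=(0,65528,0,3,10,6,7)
  step pc=12: slti  $r1, $r6, 7  regs=(0,0,0,3,10,6,7)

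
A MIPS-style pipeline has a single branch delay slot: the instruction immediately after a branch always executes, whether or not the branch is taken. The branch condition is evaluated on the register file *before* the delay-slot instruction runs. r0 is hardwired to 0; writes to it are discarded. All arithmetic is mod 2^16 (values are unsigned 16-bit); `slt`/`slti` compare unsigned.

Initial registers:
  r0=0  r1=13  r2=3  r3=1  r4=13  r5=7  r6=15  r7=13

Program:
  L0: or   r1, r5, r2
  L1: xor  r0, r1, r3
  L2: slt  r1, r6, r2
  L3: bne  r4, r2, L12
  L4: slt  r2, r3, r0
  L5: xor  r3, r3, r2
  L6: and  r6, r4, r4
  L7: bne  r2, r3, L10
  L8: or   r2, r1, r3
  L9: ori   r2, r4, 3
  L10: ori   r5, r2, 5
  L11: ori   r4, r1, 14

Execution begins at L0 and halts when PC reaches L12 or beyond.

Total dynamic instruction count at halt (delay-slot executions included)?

5

  step pc=0: or   r1, r5, r2  regs=(0,7,3,1,13,7,15,13)
  step pc=1: xor  r0, r1, r3  regs=(0,7,3,1,13,7,15,13)
  step pc=2: slt  r1, r6, r2  regs=(0,0,3,1,13,7,15,13)
  step pc=3: bne  r4, r2, L12  cond=T  regs=(0,0,3,1,13,7,15,13)
  step pc=4: slt  r2, r3, r0  regs=(0,0,0,1,13,7,15,13)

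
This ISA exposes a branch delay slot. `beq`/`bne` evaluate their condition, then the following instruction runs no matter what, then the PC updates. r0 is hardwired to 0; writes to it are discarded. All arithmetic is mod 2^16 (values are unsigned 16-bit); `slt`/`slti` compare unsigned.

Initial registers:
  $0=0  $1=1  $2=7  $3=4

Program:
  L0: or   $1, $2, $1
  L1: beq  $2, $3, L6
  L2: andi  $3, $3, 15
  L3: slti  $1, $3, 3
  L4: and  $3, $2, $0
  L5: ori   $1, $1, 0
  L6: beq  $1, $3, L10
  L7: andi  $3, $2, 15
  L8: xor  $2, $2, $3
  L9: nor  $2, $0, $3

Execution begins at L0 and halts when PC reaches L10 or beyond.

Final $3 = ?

7

PC=0  or   $1, $2, $1        | $0=0 $1=7 $2=7 $3=4
PC=1  beq  $2, $3, L6        | $0=0 $1=7 $2=7 $3=4  [not taken]
PC=2  andi  $3, $3, 15       | $0=0 $1=7 $2=7 $3=4
PC=3  slti  $1, $3, 3        | $0=0 $1=0 $2=7 $3=4
PC=4  and  $3, $2, $0        | $0=0 $1=0 $2=7 $3=0
PC=5  ori   $1, $1, 0        | $0=0 $1=0 $2=7 $3=0
PC=6  beq  $1, $3, L10       | $0=0 $1=0 $2=7 $3=0  [TAKEN]
PC=7  andi  $3, $2, 15       | $0=0 $1=0 $2=7 $3=7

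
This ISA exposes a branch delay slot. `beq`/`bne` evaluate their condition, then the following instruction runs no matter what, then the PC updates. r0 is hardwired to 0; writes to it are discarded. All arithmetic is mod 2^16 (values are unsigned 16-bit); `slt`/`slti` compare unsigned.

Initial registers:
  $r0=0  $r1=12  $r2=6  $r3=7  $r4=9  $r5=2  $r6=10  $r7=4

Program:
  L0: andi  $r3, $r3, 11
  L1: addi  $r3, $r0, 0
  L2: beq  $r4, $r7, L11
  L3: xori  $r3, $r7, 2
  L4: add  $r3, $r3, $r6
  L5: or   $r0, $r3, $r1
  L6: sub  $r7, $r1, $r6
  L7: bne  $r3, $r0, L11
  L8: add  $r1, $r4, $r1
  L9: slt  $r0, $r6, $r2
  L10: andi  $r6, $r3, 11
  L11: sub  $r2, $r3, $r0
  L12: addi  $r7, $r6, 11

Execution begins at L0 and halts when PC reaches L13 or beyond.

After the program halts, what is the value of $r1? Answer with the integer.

21

#0 andi  $r3, $r3, 11 ; 0/12/6/3/9/2/10/4
#1 addi  $r3, $r0, 0 ; 0/12/6/0/9/2/10/4
#2 beq  $r4, $r7, L11 ; 0/12/6/0/9/2/10/4 ; →fallthru
#3 xori  $r3, $r7, 2 ; 0/12/6/6/9/2/10/4
#4 add  $r3, $r3, $r6 ; 0/12/6/16/9/2/10/4
#5 or   $r0, $r3, $r1 ; 0/12/6/16/9/2/10/4
#6 sub  $r7, $r1, $r6 ; 0/12/6/16/9/2/10/2
#7 bne  $r3, $r0, L11 ; 0/12/6/16/9/2/10/2 ; →target
#8 add  $r1, $r4, $r1 ; 0/21/6/16/9/2/10/2
#11 sub  $r2, $r3, $r0 ; 0/21/16/16/9/2/10/2
#12 addi  $r7, $r6, 11 ; 0/21/16/16/9/2/10/21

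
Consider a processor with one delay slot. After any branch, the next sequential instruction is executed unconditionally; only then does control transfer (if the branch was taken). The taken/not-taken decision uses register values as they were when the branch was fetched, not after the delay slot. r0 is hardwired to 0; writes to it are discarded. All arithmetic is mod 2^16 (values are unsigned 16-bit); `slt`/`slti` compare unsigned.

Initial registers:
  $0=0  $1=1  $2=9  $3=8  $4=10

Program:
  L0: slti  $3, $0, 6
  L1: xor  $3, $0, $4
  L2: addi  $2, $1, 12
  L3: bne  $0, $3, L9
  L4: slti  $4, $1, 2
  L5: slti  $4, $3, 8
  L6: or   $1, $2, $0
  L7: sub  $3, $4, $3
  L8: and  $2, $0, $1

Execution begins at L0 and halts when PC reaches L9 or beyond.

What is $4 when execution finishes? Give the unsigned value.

PC=0  slti  $3, $0, 6        | $0=0 $1=1 $2=9 $3=1 $4=10
PC=1  xor  $3, $0, $4        | $0=0 $1=1 $2=9 $3=10 $4=10
PC=2  addi  $2, $1, 12       | $0=0 $1=1 $2=13 $3=10 $4=10
PC=3  bne  $0, $3, L9        | $0=0 $1=1 $2=13 $3=10 $4=10  [TAKEN]
PC=4  slti  $4, $1, 2        | $0=0 $1=1 $2=13 $3=10 $4=1

1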